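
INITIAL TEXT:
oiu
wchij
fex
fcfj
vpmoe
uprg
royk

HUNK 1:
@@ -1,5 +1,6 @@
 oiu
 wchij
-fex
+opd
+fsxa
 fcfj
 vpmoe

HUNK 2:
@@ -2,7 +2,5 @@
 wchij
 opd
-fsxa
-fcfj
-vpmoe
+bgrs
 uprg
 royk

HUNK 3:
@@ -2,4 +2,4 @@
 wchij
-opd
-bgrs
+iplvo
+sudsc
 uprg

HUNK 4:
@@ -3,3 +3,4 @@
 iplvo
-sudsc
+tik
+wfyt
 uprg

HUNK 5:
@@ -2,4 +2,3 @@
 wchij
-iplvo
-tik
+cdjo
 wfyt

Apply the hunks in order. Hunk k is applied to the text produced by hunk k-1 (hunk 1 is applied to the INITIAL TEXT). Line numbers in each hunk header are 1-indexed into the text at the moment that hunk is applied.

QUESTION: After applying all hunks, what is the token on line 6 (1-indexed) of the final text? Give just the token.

Hunk 1: at line 1 remove [fex] add [opd,fsxa] -> 8 lines: oiu wchij opd fsxa fcfj vpmoe uprg royk
Hunk 2: at line 2 remove [fsxa,fcfj,vpmoe] add [bgrs] -> 6 lines: oiu wchij opd bgrs uprg royk
Hunk 3: at line 2 remove [opd,bgrs] add [iplvo,sudsc] -> 6 lines: oiu wchij iplvo sudsc uprg royk
Hunk 4: at line 3 remove [sudsc] add [tik,wfyt] -> 7 lines: oiu wchij iplvo tik wfyt uprg royk
Hunk 5: at line 2 remove [iplvo,tik] add [cdjo] -> 6 lines: oiu wchij cdjo wfyt uprg royk
Final line 6: royk

Answer: royk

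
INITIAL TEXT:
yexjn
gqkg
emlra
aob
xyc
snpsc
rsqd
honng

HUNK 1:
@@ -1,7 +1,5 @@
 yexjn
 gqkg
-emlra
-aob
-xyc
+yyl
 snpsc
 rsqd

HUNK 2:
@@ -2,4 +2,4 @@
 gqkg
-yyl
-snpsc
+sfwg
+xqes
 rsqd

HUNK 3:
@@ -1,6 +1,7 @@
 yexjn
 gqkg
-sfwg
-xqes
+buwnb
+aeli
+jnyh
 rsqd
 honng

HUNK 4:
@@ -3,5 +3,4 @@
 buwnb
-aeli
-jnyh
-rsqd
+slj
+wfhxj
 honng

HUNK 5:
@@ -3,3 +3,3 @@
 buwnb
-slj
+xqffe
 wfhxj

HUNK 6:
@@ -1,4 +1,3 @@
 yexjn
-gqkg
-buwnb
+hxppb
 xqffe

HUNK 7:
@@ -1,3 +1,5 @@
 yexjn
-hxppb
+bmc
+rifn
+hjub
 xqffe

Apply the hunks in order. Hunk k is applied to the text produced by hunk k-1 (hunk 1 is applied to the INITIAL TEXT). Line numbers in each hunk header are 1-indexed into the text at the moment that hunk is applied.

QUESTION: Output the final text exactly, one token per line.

Answer: yexjn
bmc
rifn
hjub
xqffe
wfhxj
honng

Derivation:
Hunk 1: at line 1 remove [emlra,aob,xyc] add [yyl] -> 6 lines: yexjn gqkg yyl snpsc rsqd honng
Hunk 2: at line 2 remove [yyl,snpsc] add [sfwg,xqes] -> 6 lines: yexjn gqkg sfwg xqes rsqd honng
Hunk 3: at line 1 remove [sfwg,xqes] add [buwnb,aeli,jnyh] -> 7 lines: yexjn gqkg buwnb aeli jnyh rsqd honng
Hunk 4: at line 3 remove [aeli,jnyh,rsqd] add [slj,wfhxj] -> 6 lines: yexjn gqkg buwnb slj wfhxj honng
Hunk 5: at line 3 remove [slj] add [xqffe] -> 6 lines: yexjn gqkg buwnb xqffe wfhxj honng
Hunk 6: at line 1 remove [gqkg,buwnb] add [hxppb] -> 5 lines: yexjn hxppb xqffe wfhxj honng
Hunk 7: at line 1 remove [hxppb] add [bmc,rifn,hjub] -> 7 lines: yexjn bmc rifn hjub xqffe wfhxj honng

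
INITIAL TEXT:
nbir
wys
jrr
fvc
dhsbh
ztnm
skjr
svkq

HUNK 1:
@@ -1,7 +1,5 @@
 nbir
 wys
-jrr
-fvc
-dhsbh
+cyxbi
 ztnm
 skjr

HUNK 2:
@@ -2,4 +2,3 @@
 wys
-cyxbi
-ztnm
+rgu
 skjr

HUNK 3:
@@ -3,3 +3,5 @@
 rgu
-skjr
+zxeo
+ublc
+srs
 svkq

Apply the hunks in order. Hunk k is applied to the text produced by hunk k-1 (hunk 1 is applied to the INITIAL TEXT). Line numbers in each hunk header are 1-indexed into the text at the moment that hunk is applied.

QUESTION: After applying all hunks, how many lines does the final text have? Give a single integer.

Answer: 7

Derivation:
Hunk 1: at line 1 remove [jrr,fvc,dhsbh] add [cyxbi] -> 6 lines: nbir wys cyxbi ztnm skjr svkq
Hunk 2: at line 2 remove [cyxbi,ztnm] add [rgu] -> 5 lines: nbir wys rgu skjr svkq
Hunk 3: at line 3 remove [skjr] add [zxeo,ublc,srs] -> 7 lines: nbir wys rgu zxeo ublc srs svkq
Final line count: 7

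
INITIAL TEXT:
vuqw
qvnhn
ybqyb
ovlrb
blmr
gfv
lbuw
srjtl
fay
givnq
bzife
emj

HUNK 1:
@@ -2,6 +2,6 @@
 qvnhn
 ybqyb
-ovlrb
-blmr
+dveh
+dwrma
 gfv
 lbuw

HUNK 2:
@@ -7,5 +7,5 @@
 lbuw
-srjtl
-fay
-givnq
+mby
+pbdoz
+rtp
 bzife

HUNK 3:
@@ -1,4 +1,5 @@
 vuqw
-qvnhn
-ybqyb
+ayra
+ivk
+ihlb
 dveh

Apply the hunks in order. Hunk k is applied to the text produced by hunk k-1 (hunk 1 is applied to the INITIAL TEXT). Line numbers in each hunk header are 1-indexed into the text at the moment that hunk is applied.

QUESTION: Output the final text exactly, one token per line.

Hunk 1: at line 2 remove [ovlrb,blmr] add [dveh,dwrma] -> 12 lines: vuqw qvnhn ybqyb dveh dwrma gfv lbuw srjtl fay givnq bzife emj
Hunk 2: at line 7 remove [srjtl,fay,givnq] add [mby,pbdoz,rtp] -> 12 lines: vuqw qvnhn ybqyb dveh dwrma gfv lbuw mby pbdoz rtp bzife emj
Hunk 3: at line 1 remove [qvnhn,ybqyb] add [ayra,ivk,ihlb] -> 13 lines: vuqw ayra ivk ihlb dveh dwrma gfv lbuw mby pbdoz rtp bzife emj

Answer: vuqw
ayra
ivk
ihlb
dveh
dwrma
gfv
lbuw
mby
pbdoz
rtp
bzife
emj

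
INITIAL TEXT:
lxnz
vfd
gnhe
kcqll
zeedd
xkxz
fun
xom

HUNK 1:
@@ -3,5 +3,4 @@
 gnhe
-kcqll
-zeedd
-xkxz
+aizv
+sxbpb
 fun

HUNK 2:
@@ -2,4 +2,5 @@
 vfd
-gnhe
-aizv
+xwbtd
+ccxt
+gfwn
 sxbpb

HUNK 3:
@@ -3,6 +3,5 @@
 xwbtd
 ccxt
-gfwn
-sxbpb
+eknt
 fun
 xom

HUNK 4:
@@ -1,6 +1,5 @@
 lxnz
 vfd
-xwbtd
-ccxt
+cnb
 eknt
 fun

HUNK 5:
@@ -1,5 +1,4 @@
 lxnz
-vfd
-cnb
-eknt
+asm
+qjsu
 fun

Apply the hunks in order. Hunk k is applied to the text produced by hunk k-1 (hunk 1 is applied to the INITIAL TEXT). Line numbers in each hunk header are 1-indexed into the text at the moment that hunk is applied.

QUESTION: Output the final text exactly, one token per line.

Answer: lxnz
asm
qjsu
fun
xom

Derivation:
Hunk 1: at line 3 remove [kcqll,zeedd,xkxz] add [aizv,sxbpb] -> 7 lines: lxnz vfd gnhe aizv sxbpb fun xom
Hunk 2: at line 2 remove [gnhe,aizv] add [xwbtd,ccxt,gfwn] -> 8 lines: lxnz vfd xwbtd ccxt gfwn sxbpb fun xom
Hunk 3: at line 3 remove [gfwn,sxbpb] add [eknt] -> 7 lines: lxnz vfd xwbtd ccxt eknt fun xom
Hunk 4: at line 1 remove [xwbtd,ccxt] add [cnb] -> 6 lines: lxnz vfd cnb eknt fun xom
Hunk 5: at line 1 remove [vfd,cnb,eknt] add [asm,qjsu] -> 5 lines: lxnz asm qjsu fun xom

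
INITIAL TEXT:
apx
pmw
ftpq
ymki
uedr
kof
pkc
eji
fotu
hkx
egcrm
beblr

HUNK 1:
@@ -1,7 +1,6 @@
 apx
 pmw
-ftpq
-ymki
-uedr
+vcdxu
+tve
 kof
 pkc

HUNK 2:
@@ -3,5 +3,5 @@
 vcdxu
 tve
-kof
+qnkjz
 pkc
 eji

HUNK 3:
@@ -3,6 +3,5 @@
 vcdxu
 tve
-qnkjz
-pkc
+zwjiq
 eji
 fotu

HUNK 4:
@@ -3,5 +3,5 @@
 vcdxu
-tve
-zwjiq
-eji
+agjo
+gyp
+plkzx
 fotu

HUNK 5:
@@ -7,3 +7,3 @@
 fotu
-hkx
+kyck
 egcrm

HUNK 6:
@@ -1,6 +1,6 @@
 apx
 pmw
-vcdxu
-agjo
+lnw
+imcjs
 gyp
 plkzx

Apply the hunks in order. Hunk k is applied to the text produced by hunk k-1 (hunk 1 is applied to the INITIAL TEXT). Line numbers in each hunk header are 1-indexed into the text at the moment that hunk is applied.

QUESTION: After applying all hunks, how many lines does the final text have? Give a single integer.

Hunk 1: at line 1 remove [ftpq,ymki,uedr] add [vcdxu,tve] -> 11 lines: apx pmw vcdxu tve kof pkc eji fotu hkx egcrm beblr
Hunk 2: at line 3 remove [kof] add [qnkjz] -> 11 lines: apx pmw vcdxu tve qnkjz pkc eji fotu hkx egcrm beblr
Hunk 3: at line 3 remove [qnkjz,pkc] add [zwjiq] -> 10 lines: apx pmw vcdxu tve zwjiq eji fotu hkx egcrm beblr
Hunk 4: at line 3 remove [tve,zwjiq,eji] add [agjo,gyp,plkzx] -> 10 lines: apx pmw vcdxu agjo gyp plkzx fotu hkx egcrm beblr
Hunk 5: at line 7 remove [hkx] add [kyck] -> 10 lines: apx pmw vcdxu agjo gyp plkzx fotu kyck egcrm beblr
Hunk 6: at line 1 remove [vcdxu,agjo] add [lnw,imcjs] -> 10 lines: apx pmw lnw imcjs gyp plkzx fotu kyck egcrm beblr
Final line count: 10

Answer: 10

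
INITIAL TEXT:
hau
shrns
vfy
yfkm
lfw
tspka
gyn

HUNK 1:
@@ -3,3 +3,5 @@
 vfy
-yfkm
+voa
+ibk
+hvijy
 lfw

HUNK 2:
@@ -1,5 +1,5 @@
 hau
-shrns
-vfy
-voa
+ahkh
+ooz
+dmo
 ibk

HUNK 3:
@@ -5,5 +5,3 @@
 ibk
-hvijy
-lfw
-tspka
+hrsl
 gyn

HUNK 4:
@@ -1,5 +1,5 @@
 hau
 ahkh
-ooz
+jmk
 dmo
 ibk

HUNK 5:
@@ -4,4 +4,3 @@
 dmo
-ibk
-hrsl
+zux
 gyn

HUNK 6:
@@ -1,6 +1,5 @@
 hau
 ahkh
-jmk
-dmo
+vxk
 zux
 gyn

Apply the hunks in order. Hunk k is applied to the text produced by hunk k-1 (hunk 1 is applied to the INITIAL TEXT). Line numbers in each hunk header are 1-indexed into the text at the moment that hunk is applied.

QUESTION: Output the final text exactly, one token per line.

Answer: hau
ahkh
vxk
zux
gyn

Derivation:
Hunk 1: at line 3 remove [yfkm] add [voa,ibk,hvijy] -> 9 lines: hau shrns vfy voa ibk hvijy lfw tspka gyn
Hunk 2: at line 1 remove [shrns,vfy,voa] add [ahkh,ooz,dmo] -> 9 lines: hau ahkh ooz dmo ibk hvijy lfw tspka gyn
Hunk 3: at line 5 remove [hvijy,lfw,tspka] add [hrsl] -> 7 lines: hau ahkh ooz dmo ibk hrsl gyn
Hunk 4: at line 1 remove [ooz] add [jmk] -> 7 lines: hau ahkh jmk dmo ibk hrsl gyn
Hunk 5: at line 4 remove [ibk,hrsl] add [zux] -> 6 lines: hau ahkh jmk dmo zux gyn
Hunk 6: at line 1 remove [jmk,dmo] add [vxk] -> 5 lines: hau ahkh vxk zux gyn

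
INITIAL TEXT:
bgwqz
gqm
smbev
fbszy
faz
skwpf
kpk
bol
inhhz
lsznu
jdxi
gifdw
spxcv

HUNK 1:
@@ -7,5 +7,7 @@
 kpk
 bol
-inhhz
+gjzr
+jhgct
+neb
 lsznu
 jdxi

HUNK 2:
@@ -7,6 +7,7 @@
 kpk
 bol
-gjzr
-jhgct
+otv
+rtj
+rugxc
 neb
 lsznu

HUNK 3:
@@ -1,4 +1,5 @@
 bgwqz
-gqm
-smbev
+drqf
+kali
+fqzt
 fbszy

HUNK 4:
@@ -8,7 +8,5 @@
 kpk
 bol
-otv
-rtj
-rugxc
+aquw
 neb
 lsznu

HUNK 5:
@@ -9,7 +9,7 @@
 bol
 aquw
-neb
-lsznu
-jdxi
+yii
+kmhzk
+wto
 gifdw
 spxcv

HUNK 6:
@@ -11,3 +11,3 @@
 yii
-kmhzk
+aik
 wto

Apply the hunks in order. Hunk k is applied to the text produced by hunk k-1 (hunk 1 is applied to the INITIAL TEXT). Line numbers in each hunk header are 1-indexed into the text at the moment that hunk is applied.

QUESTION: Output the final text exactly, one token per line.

Hunk 1: at line 7 remove [inhhz] add [gjzr,jhgct,neb] -> 15 lines: bgwqz gqm smbev fbszy faz skwpf kpk bol gjzr jhgct neb lsznu jdxi gifdw spxcv
Hunk 2: at line 7 remove [gjzr,jhgct] add [otv,rtj,rugxc] -> 16 lines: bgwqz gqm smbev fbszy faz skwpf kpk bol otv rtj rugxc neb lsznu jdxi gifdw spxcv
Hunk 3: at line 1 remove [gqm,smbev] add [drqf,kali,fqzt] -> 17 lines: bgwqz drqf kali fqzt fbszy faz skwpf kpk bol otv rtj rugxc neb lsznu jdxi gifdw spxcv
Hunk 4: at line 8 remove [otv,rtj,rugxc] add [aquw] -> 15 lines: bgwqz drqf kali fqzt fbszy faz skwpf kpk bol aquw neb lsznu jdxi gifdw spxcv
Hunk 5: at line 9 remove [neb,lsznu,jdxi] add [yii,kmhzk,wto] -> 15 lines: bgwqz drqf kali fqzt fbszy faz skwpf kpk bol aquw yii kmhzk wto gifdw spxcv
Hunk 6: at line 11 remove [kmhzk] add [aik] -> 15 lines: bgwqz drqf kali fqzt fbszy faz skwpf kpk bol aquw yii aik wto gifdw spxcv

Answer: bgwqz
drqf
kali
fqzt
fbszy
faz
skwpf
kpk
bol
aquw
yii
aik
wto
gifdw
spxcv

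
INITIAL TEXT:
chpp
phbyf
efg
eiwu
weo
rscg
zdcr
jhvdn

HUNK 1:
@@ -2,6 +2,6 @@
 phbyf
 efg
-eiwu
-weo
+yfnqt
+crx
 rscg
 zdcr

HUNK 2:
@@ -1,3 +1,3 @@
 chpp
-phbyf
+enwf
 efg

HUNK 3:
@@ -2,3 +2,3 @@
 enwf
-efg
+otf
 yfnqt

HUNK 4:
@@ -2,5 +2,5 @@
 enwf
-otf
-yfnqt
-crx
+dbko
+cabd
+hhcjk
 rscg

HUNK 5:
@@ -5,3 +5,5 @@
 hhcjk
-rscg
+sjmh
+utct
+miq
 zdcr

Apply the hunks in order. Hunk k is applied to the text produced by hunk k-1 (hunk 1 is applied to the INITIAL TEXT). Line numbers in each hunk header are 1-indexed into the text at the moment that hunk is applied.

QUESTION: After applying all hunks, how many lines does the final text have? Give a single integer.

Hunk 1: at line 2 remove [eiwu,weo] add [yfnqt,crx] -> 8 lines: chpp phbyf efg yfnqt crx rscg zdcr jhvdn
Hunk 2: at line 1 remove [phbyf] add [enwf] -> 8 lines: chpp enwf efg yfnqt crx rscg zdcr jhvdn
Hunk 3: at line 2 remove [efg] add [otf] -> 8 lines: chpp enwf otf yfnqt crx rscg zdcr jhvdn
Hunk 4: at line 2 remove [otf,yfnqt,crx] add [dbko,cabd,hhcjk] -> 8 lines: chpp enwf dbko cabd hhcjk rscg zdcr jhvdn
Hunk 5: at line 5 remove [rscg] add [sjmh,utct,miq] -> 10 lines: chpp enwf dbko cabd hhcjk sjmh utct miq zdcr jhvdn
Final line count: 10

Answer: 10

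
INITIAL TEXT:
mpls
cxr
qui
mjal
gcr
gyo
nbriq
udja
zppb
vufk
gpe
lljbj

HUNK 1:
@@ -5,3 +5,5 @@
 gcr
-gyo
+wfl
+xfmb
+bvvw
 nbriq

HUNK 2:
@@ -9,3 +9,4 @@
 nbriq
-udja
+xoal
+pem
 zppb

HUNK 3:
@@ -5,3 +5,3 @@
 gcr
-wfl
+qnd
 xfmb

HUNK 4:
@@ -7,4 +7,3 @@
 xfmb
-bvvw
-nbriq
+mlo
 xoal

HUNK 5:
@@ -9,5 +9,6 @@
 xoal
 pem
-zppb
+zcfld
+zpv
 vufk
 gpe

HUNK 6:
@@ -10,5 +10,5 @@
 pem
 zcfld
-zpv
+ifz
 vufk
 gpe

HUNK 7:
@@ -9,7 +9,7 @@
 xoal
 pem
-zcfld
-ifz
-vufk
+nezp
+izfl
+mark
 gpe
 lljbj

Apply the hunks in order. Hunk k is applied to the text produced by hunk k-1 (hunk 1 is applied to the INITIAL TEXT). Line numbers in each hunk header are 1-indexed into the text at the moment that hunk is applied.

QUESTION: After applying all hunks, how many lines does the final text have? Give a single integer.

Answer: 15

Derivation:
Hunk 1: at line 5 remove [gyo] add [wfl,xfmb,bvvw] -> 14 lines: mpls cxr qui mjal gcr wfl xfmb bvvw nbriq udja zppb vufk gpe lljbj
Hunk 2: at line 9 remove [udja] add [xoal,pem] -> 15 lines: mpls cxr qui mjal gcr wfl xfmb bvvw nbriq xoal pem zppb vufk gpe lljbj
Hunk 3: at line 5 remove [wfl] add [qnd] -> 15 lines: mpls cxr qui mjal gcr qnd xfmb bvvw nbriq xoal pem zppb vufk gpe lljbj
Hunk 4: at line 7 remove [bvvw,nbriq] add [mlo] -> 14 lines: mpls cxr qui mjal gcr qnd xfmb mlo xoal pem zppb vufk gpe lljbj
Hunk 5: at line 9 remove [zppb] add [zcfld,zpv] -> 15 lines: mpls cxr qui mjal gcr qnd xfmb mlo xoal pem zcfld zpv vufk gpe lljbj
Hunk 6: at line 10 remove [zpv] add [ifz] -> 15 lines: mpls cxr qui mjal gcr qnd xfmb mlo xoal pem zcfld ifz vufk gpe lljbj
Hunk 7: at line 9 remove [zcfld,ifz,vufk] add [nezp,izfl,mark] -> 15 lines: mpls cxr qui mjal gcr qnd xfmb mlo xoal pem nezp izfl mark gpe lljbj
Final line count: 15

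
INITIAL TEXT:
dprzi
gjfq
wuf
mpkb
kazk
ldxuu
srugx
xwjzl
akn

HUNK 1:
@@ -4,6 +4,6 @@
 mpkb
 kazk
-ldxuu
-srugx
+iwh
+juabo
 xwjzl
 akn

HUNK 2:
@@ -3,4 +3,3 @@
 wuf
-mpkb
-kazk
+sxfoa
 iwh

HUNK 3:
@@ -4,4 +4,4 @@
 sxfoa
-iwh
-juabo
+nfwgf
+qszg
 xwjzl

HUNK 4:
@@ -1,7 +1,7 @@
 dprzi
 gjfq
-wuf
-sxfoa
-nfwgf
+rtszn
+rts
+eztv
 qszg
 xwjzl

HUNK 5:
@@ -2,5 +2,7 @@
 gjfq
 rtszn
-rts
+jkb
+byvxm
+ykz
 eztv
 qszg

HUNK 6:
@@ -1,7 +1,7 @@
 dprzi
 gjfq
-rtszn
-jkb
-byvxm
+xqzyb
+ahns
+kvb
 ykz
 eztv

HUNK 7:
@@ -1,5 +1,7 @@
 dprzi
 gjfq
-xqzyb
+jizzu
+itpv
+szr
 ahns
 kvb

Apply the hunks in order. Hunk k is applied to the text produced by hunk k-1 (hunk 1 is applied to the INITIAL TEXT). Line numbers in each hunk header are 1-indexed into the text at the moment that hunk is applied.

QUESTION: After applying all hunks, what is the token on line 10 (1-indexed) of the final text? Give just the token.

Answer: qszg

Derivation:
Hunk 1: at line 4 remove [ldxuu,srugx] add [iwh,juabo] -> 9 lines: dprzi gjfq wuf mpkb kazk iwh juabo xwjzl akn
Hunk 2: at line 3 remove [mpkb,kazk] add [sxfoa] -> 8 lines: dprzi gjfq wuf sxfoa iwh juabo xwjzl akn
Hunk 3: at line 4 remove [iwh,juabo] add [nfwgf,qszg] -> 8 lines: dprzi gjfq wuf sxfoa nfwgf qszg xwjzl akn
Hunk 4: at line 1 remove [wuf,sxfoa,nfwgf] add [rtszn,rts,eztv] -> 8 lines: dprzi gjfq rtszn rts eztv qszg xwjzl akn
Hunk 5: at line 2 remove [rts] add [jkb,byvxm,ykz] -> 10 lines: dprzi gjfq rtszn jkb byvxm ykz eztv qszg xwjzl akn
Hunk 6: at line 1 remove [rtszn,jkb,byvxm] add [xqzyb,ahns,kvb] -> 10 lines: dprzi gjfq xqzyb ahns kvb ykz eztv qszg xwjzl akn
Hunk 7: at line 1 remove [xqzyb] add [jizzu,itpv,szr] -> 12 lines: dprzi gjfq jizzu itpv szr ahns kvb ykz eztv qszg xwjzl akn
Final line 10: qszg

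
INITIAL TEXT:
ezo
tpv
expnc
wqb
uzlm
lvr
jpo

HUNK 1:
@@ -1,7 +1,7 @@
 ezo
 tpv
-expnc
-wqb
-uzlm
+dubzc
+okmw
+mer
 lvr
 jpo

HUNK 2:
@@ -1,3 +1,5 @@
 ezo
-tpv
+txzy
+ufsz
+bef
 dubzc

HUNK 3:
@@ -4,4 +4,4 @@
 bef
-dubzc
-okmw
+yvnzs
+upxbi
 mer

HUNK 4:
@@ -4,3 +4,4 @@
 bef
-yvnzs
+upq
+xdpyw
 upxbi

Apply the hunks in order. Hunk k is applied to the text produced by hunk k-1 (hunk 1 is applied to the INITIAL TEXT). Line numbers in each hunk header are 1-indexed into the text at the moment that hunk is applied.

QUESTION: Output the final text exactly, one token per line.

Answer: ezo
txzy
ufsz
bef
upq
xdpyw
upxbi
mer
lvr
jpo

Derivation:
Hunk 1: at line 1 remove [expnc,wqb,uzlm] add [dubzc,okmw,mer] -> 7 lines: ezo tpv dubzc okmw mer lvr jpo
Hunk 2: at line 1 remove [tpv] add [txzy,ufsz,bef] -> 9 lines: ezo txzy ufsz bef dubzc okmw mer lvr jpo
Hunk 3: at line 4 remove [dubzc,okmw] add [yvnzs,upxbi] -> 9 lines: ezo txzy ufsz bef yvnzs upxbi mer lvr jpo
Hunk 4: at line 4 remove [yvnzs] add [upq,xdpyw] -> 10 lines: ezo txzy ufsz bef upq xdpyw upxbi mer lvr jpo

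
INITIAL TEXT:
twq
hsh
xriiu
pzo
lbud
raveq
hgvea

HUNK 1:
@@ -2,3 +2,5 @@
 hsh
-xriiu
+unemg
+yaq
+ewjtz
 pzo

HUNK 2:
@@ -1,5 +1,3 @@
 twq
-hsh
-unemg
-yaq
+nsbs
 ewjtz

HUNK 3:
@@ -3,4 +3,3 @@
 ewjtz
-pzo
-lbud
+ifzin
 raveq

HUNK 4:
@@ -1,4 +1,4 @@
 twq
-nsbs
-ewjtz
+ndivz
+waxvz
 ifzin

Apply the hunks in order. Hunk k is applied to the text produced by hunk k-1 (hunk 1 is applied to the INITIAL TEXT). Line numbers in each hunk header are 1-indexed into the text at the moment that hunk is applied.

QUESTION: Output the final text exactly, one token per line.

Answer: twq
ndivz
waxvz
ifzin
raveq
hgvea

Derivation:
Hunk 1: at line 2 remove [xriiu] add [unemg,yaq,ewjtz] -> 9 lines: twq hsh unemg yaq ewjtz pzo lbud raveq hgvea
Hunk 2: at line 1 remove [hsh,unemg,yaq] add [nsbs] -> 7 lines: twq nsbs ewjtz pzo lbud raveq hgvea
Hunk 3: at line 3 remove [pzo,lbud] add [ifzin] -> 6 lines: twq nsbs ewjtz ifzin raveq hgvea
Hunk 4: at line 1 remove [nsbs,ewjtz] add [ndivz,waxvz] -> 6 lines: twq ndivz waxvz ifzin raveq hgvea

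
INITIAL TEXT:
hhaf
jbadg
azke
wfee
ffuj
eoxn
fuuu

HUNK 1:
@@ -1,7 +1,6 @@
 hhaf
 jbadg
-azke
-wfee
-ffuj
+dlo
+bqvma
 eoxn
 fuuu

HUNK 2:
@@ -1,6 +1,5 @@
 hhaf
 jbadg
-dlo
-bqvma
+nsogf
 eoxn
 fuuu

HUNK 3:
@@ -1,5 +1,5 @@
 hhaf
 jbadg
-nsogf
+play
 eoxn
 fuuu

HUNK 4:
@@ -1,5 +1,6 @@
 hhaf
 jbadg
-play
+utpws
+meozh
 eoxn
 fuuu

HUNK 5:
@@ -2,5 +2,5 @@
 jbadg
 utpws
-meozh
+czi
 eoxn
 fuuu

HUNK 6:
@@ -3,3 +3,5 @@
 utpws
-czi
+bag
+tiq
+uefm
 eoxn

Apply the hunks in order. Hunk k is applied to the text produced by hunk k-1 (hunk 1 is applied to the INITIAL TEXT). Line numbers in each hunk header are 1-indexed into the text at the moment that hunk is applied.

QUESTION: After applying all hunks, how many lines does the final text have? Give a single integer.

Hunk 1: at line 1 remove [azke,wfee,ffuj] add [dlo,bqvma] -> 6 lines: hhaf jbadg dlo bqvma eoxn fuuu
Hunk 2: at line 1 remove [dlo,bqvma] add [nsogf] -> 5 lines: hhaf jbadg nsogf eoxn fuuu
Hunk 3: at line 1 remove [nsogf] add [play] -> 5 lines: hhaf jbadg play eoxn fuuu
Hunk 4: at line 1 remove [play] add [utpws,meozh] -> 6 lines: hhaf jbadg utpws meozh eoxn fuuu
Hunk 5: at line 2 remove [meozh] add [czi] -> 6 lines: hhaf jbadg utpws czi eoxn fuuu
Hunk 6: at line 3 remove [czi] add [bag,tiq,uefm] -> 8 lines: hhaf jbadg utpws bag tiq uefm eoxn fuuu
Final line count: 8

Answer: 8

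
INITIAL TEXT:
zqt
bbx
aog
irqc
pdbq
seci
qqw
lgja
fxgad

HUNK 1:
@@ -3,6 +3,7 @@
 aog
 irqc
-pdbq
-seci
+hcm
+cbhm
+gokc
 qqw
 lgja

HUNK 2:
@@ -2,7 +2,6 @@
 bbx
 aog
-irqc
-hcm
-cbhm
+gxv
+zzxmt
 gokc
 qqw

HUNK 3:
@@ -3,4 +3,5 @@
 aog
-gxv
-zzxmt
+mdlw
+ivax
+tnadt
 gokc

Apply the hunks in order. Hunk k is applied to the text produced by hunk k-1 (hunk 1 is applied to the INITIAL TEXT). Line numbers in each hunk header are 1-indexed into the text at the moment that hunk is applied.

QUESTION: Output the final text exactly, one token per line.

Answer: zqt
bbx
aog
mdlw
ivax
tnadt
gokc
qqw
lgja
fxgad

Derivation:
Hunk 1: at line 3 remove [pdbq,seci] add [hcm,cbhm,gokc] -> 10 lines: zqt bbx aog irqc hcm cbhm gokc qqw lgja fxgad
Hunk 2: at line 2 remove [irqc,hcm,cbhm] add [gxv,zzxmt] -> 9 lines: zqt bbx aog gxv zzxmt gokc qqw lgja fxgad
Hunk 3: at line 3 remove [gxv,zzxmt] add [mdlw,ivax,tnadt] -> 10 lines: zqt bbx aog mdlw ivax tnadt gokc qqw lgja fxgad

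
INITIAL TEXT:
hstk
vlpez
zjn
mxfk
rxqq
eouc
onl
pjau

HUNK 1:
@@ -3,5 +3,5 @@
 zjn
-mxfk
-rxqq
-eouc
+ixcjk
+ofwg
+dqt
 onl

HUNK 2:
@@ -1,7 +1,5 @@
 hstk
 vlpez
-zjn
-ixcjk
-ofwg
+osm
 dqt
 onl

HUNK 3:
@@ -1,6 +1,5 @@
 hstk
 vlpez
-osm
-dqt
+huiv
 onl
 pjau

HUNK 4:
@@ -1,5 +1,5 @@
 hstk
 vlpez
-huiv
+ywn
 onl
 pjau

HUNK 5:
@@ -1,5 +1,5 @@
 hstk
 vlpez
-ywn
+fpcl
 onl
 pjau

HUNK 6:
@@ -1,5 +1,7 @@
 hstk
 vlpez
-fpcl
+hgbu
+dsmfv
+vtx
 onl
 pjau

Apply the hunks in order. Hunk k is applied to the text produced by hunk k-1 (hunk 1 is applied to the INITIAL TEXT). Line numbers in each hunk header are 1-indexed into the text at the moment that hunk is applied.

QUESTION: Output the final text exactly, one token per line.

Answer: hstk
vlpez
hgbu
dsmfv
vtx
onl
pjau

Derivation:
Hunk 1: at line 3 remove [mxfk,rxqq,eouc] add [ixcjk,ofwg,dqt] -> 8 lines: hstk vlpez zjn ixcjk ofwg dqt onl pjau
Hunk 2: at line 1 remove [zjn,ixcjk,ofwg] add [osm] -> 6 lines: hstk vlpez osm dqt onl pjau
Hunk 3: at line 1 remove [osm,dqt] add [huiv] -> 5 lines: hstk vlpez huiv onl pjau
Hunk 4: at line 1 remove [huiv] add [ywn] -> 5 lines: hstk vlpez ywn onl pjau
Hunk 5: at line 1 remove [ywn] add [fpcl] -> 5 lines: hstk vlpez fpcl onl pjau
Hunk 6: at line 1 remove [fpcl] add [hgbu,dsmfv,vtx] -> 7 lines: hstk vlpez hgbu dsmfv vtx onl pjau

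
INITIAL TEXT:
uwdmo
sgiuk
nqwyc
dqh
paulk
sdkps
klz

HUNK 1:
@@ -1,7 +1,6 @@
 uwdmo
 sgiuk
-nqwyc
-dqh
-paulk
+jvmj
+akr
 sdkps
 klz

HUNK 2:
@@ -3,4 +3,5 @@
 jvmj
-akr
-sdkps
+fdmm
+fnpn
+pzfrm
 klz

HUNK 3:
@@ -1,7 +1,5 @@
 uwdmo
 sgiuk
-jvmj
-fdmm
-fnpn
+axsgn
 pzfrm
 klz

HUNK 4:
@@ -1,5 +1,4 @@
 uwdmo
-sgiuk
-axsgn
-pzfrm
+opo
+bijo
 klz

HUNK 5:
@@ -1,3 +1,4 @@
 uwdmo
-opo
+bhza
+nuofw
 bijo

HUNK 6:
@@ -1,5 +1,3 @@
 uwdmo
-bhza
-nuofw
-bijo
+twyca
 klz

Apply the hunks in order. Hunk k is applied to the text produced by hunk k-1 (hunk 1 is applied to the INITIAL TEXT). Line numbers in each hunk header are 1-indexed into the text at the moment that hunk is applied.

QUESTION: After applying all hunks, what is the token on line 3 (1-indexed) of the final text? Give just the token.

Hunk 1: at line 1 remove [nqwyc,dqh,paulk] add [jvmj,akr] -> 6 lines: uwdmo sgiuk jvmj akr sdkps klz
Hunk 2: at line 3 remove [akr,sdkps] add [fdmm,fnpn,pzfrm] -> 7 lines: uwdmo sgiuk jvmj fdmm fnpn pzfrm klz
Hunk 3: at line 1 remove [jvmj,fdmm,fnpn] add [axsgn] -> 5 lines: uwdmo sgiuk axsgn pzfrm klz
Hunk 4: at line 1 remove [sgiuk,axsgn,pzfrm] add [opo,bijo] -> 4 lines: uwdmo opo bijo klz
Hunk 5: at line 1 remove [opo] add [bhza,nuofw] -> 5 lines: uwdmo bhza nuofw bijo klz
Hunk 6: at line 1 remove [bhza,nuofw,bijo] add [twyca] -> 3 lines: uwdmo twyca klz
Final line 3: klz

Answer: klz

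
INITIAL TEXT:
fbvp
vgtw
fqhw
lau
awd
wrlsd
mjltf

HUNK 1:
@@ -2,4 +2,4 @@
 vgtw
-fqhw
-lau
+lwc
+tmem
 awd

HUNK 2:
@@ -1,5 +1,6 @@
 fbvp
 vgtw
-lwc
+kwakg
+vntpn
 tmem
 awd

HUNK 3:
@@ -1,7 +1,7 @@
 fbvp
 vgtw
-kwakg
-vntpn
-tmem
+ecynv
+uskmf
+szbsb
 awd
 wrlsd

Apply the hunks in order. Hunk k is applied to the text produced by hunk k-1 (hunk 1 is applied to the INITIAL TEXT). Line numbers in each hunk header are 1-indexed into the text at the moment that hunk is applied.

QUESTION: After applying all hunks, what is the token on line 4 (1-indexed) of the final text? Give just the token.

Answer: uskmf

Derivation:
Hunk 1: at line 2 remove [fqhw,lau] add [lwc,tmem] -> 7 lines: fbvp vgtw lwc tmem awd wrlsd mjltf
Hunk 2: at line 1 remove [lwc] add [kwakg,vntpn] -> 8 lines: fbvp vgtw kwakg vntpn tmem awd wrlsd mjltf
Hunk 3: at line 1 remove [kwakg,vntpn,tmem] add [ecynv,uskmf,szbsb] -> 8 lines: fbvp vgtw ecynv uskmf szbsb awd wrlsd mjltf
Final line 4: uskmf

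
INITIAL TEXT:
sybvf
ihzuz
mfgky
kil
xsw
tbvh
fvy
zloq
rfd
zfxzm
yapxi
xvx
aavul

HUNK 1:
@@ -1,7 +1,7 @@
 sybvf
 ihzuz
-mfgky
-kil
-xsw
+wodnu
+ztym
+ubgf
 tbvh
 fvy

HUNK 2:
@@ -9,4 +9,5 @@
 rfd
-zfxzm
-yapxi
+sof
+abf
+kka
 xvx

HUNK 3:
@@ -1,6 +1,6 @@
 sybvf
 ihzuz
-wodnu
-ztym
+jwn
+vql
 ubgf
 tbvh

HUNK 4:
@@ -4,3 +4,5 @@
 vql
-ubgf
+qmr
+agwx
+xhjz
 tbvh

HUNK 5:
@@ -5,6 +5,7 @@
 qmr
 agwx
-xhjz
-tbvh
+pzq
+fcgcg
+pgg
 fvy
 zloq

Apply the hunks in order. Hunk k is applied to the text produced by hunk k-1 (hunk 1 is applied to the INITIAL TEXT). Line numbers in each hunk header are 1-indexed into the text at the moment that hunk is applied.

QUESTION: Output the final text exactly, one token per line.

Hunk 1: at line 1 remove [mfgky,kil,xsw] add [wodnu,ztym,ubgf] -> 13 lines: sybvf ihzuz wodnu ztym ubgf tbvh fvy zloq rfd zfxzm yapxi xvx aavul
Hunk 2: at line 9 remove [zfxzm,yapxi] add [sof,abf,kka] -> 14 lines: sybvf ihzuz wodnu ztym ubgf tbvh fvy zloq rfd sof abf kka xvx aavul
Hunk 3: at line 1 remove [wodnu,ztym] add [jwn,vql] -> 14 lines: sybvf ihzuz jwn vql ubgf tbvh fvy zloq rfd sof abf kka xvx aavul
Hunk 4: at line 4 remove [ubgf] add [qmr,agwx,xhjz] -> 16 lines: sybvf ihzuz jwn vql qmr agwx xhjz tbvh fvy zloq rfd sof abf kka xvx aavul
Hunk 5: at line 5 remove [xhjz,tbvh] add [pzq,fcgcg,pgg] -> 17 lines: sybvf ihzuz jwn vql qmr agwx pzq fcgcg pgg fvy zloq rfd sof abf kka xvx aavul

Answer: sybvf
ihzuz
jwn
vql
qmr
agwx
pzq
fcgcg
pgg
fvy
zloq
rfd
sof
abf
kka
xvx
aavul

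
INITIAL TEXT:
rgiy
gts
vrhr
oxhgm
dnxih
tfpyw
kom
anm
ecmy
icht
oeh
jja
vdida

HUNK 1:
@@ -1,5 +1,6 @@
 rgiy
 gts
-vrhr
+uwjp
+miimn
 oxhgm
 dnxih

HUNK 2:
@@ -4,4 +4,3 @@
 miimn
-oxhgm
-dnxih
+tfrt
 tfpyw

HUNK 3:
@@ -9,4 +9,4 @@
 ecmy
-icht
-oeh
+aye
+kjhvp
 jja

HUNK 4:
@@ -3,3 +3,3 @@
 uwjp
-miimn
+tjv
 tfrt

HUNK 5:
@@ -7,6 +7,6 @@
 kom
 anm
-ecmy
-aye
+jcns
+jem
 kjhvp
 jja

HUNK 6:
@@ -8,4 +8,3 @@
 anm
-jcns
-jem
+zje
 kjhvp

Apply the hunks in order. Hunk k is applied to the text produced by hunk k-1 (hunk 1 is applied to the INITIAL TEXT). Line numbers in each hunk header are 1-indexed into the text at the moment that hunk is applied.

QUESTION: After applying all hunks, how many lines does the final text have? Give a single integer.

Hunk 1: at line 1 remove [vrhr] add [uwjp,miimn] -> 14 lines: rgiy gts uwjp miimn oxhgm dnxih tfpyw kom anm ecmy icht oeh jja vdida
Hunk 2: at line 4 remove [oxhgm,dnxih] add [tfrt] -> 13 lines: rgiy gts uwjp miimn tfrt tfpyw kom anm ecmy icht oeh jja vdida
Hunk 3: at line 9 remove [icht,oeh] add [aye,kjhvp] -> 13 lines: rgiy gts uwjp miimn tfrt tfpyw kom anm ecmy aye kjhvp jja vdida
Hunk 4: at line 3 remove [miimn] add [tjv] -> 13 lines: rgiy gts uwjp tjv tfrt tfpyw kom anm ecmy aye kjhvp jja vdida
Hunk 5: at line 7 remove [ecmy,aye] add [jcns,jem] -> 13 lines: rgiy gts uwjp tjv tfrt tfpyw kom anm jcns jem kjhvp jja vdida
Hunk 6: at line 8 remove [jcns,jem] add [zje] -> 12 lines: rgiy gts uwjp tjv tfrt tfpyw kom anm zje kjhvp jja vdida
Final line count: 12

Answer: 12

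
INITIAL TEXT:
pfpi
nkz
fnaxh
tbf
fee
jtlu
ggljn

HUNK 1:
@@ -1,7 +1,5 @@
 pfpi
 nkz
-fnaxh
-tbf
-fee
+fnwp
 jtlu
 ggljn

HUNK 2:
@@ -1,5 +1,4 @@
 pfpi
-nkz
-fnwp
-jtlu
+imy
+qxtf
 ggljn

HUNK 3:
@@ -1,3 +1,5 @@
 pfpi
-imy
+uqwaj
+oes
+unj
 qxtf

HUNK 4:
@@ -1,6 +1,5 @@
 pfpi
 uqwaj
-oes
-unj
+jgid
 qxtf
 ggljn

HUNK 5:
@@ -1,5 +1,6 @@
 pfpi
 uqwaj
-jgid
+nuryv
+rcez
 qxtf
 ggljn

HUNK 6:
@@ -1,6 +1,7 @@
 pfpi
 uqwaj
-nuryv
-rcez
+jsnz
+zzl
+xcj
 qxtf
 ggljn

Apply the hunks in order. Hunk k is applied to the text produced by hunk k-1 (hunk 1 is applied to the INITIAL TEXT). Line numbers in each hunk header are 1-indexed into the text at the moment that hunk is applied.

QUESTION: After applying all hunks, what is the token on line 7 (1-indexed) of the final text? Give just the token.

Answer: ggljn

Derivation:
Hunk 1: at line 1 remove [fnaxh,tbf,fee] add [fnwp] -> 5 lines: pfpi nkz fnwp jtlu ggljn
Hunk 2: at line 1 remove [nkz,fnwp,jtlu] add [imy,qxtf] -> 4 lines: pfpi imy qxtf ggljn
Hunk 3: at line 1 remove [imy] add [uqwaj,oes,unj] -> 6 lines: pfpi uqwaj oes unj qxtf ggljn
Hunk 4: at line 1 remove [oes,unj] add [jgid] -> 5 lines: pfpi uqwaj jgid qxtf ggljn
Hunk 5: at line 1 remove [jgid] add [nuryv,rcez] -> 6 lines: pfpi uqwaj nuryv rcez qxtf ggljn
Hunk 6: at line 1 remove [nuryv,rcez] add [jsnz,zzl,xcj] -> 7 lines: pfpi uqwaj jsnz zzl xcj qxtf ggljn
Final line 7: ggljn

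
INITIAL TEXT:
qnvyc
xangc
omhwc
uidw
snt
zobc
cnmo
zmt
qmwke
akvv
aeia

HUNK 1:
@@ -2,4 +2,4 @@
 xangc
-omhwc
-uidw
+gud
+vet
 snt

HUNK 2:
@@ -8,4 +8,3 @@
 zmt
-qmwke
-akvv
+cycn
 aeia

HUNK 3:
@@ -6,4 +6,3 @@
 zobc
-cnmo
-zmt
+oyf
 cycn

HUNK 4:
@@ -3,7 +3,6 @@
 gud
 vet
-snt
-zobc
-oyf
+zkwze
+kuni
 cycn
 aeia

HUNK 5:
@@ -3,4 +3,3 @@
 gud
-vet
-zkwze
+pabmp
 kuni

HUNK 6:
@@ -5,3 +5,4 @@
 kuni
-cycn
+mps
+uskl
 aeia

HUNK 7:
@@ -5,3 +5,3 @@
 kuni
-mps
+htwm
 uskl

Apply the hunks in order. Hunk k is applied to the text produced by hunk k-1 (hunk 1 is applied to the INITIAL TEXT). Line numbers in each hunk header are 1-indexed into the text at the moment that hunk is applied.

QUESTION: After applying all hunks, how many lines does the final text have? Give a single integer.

Hunk 1: at line 2 remove [omhwc,uidw] add [gud,vet] -> 11 lines: qnvyc xangc gud vet snt zobc cnmo zmt qmwke akvv aeia
Hunk 2: at line 8 remove [qmwke,akvv] add [cycn] -> 10 lines: qnvyc xangc gud vet snt zobc cnmo zmt cycn aeia
Hunk 3: at line 6 remove [cnmo,zmt] add [oyf] -> 9 lines: qnvyc xangc gud vet snt zobc oyf cycn aeia
Hunk 4: at line 3 remove [snt,zobc,oyf] add [zkwze,kuni] -> 8 lines: qnvyc xangc gud vet zkwze kuni cycn aeia
Hunk 5: at line 3 remove [vet,zkwze] add [pabmp] -> 7 lines: qnvyc xangc gud pabmp kuni cycn aeia
Hunk 6: at line 5 remove [cycn] add [mps,uskl] -> 8 lines: qnvyc xangc gud pabmp kuni mps uskl aeia
Hunk 7: at line 5 remove [mps] add [htwm] -> 8 lines: qnvyc xangc gud pabmp kuni htwm uskl aeia
Final line count: 8

Answer: 8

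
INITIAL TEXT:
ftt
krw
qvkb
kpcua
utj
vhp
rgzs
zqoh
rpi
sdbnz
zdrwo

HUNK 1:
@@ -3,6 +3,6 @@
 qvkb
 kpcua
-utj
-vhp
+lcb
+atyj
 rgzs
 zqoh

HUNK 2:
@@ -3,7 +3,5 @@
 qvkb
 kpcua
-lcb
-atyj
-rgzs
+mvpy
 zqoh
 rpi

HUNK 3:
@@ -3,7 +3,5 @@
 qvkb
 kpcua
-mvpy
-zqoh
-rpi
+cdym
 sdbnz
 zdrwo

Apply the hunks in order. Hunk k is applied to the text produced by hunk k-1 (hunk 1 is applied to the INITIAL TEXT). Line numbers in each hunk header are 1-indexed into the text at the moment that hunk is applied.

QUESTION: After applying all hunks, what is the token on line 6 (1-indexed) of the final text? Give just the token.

Answer: sdbnz

Derivation:
Hunk 1: at line 3 remove [utj,vhp] add [lcb,atyj] -> 11 lines: ftt krw qvkb kpcua lcb atyj rgzs zqoh rpi sdbnz zdrwo
Hunk 2: at line 3 remove [lcb,atyj,rgzs] add [mvpy] -> 9 lines: ftt krw qvkb kpcua mvpy zqoh rpi sdbnz zdrwo
Hunk 3: at line 3 remove [mvpy,zqoh,rpi] add [cdym] -> 7 lines: ftt krw qvkb kpcua cdym sdbnz zdrwo
Final line 6: sdbnz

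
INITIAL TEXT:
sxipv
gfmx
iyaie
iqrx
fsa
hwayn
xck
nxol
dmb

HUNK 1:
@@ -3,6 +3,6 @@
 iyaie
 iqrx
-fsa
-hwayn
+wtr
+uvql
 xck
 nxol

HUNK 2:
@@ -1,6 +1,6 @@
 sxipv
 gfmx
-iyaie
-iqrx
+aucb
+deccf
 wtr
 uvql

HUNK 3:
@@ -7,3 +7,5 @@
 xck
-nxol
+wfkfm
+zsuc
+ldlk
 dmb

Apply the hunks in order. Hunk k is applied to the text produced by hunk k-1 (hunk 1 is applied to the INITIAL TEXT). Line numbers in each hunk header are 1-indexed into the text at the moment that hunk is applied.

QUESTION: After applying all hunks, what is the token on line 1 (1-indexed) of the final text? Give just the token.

Hunk 1: at line 3 remove [fsa,hwayn] add [wtr,uvql] -> 9 lines: sxipv gfmx iyaie iqrx wtr uvql xck nxol dmb
Hunk 2: at line 1 remove [iyaie,iqrx] add [aucb,deccf] -> 9 lines: sxipv gfmx aucb deccf wtr uvql xck nxol dmb
Hunk 3: at line 7 remove [nxol] add [wfkfm,zsuc,ldlk] -> 11 lines: sxipv gfmx aucb deccf wtr uvql xck wfkfm zsuc ldlk dmb
Final line 1: sxipv

Answer: sxipv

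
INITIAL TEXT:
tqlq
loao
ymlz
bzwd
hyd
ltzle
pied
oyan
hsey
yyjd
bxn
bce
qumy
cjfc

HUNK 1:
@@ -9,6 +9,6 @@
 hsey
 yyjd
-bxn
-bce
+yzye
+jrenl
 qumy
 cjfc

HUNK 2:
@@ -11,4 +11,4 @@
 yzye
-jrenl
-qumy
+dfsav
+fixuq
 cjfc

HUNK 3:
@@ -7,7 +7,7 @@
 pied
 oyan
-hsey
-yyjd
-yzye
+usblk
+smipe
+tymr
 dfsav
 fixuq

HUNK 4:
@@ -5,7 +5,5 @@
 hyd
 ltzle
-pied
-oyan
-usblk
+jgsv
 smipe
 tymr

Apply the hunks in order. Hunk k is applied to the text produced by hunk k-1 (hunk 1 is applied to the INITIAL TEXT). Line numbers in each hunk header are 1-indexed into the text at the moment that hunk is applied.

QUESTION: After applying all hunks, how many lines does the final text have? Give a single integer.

Answer: 12

Derivation:
Hunk 1: at line 9 remove [bxn,bce] add [yzye,jrenl] -> 14 lines: tqlq loao ymlz bzwd hyd ltzle pied oyan hsey yyjd yzye jrenl qumy cjfc
Hunk 2: at line 11 remove [jrenl,qumy] add [dfsav,fixuq] -> 14 lines: tqlq loao ymlz bzwd hyd ltzle pied oyan hsey yyjd yzye dfsav fixuq cjfc
Hunk 3: at line 7 remove [hsey,yyjd,yzye] add [usblk,smipe,tymr] -> 14 lines: tqlq loao ymlz bzwd hyd ltzle pied oyan usblk smipe tymr dfsav fixuq cjfc
Hunk 4: at line 5 remove [pied,oyan,usblk] add [jgsv] -> 12 lines: tqlq loao ymlz bzwd hyd ltzle jgsv smipe tymr dfsav fixuq cjfc
Final line count: 12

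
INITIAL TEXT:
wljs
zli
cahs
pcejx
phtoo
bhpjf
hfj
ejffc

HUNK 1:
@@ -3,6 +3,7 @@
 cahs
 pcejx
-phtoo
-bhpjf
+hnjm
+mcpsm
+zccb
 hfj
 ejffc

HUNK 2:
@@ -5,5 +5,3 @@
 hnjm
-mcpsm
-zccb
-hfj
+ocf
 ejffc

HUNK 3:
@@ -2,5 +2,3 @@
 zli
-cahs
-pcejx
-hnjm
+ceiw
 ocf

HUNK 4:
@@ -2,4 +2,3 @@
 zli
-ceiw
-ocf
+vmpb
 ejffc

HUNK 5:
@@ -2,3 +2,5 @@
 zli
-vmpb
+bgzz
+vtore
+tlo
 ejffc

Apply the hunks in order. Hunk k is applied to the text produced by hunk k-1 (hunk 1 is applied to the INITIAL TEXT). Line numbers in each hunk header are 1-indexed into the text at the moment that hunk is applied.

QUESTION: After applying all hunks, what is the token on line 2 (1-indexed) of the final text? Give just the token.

Answer: zli

Derivation:
Hunk 1: at line 3 remove [phtoo,bhpjf] add [hnjm,mcpsm,zccb] -> 9 lines: wljs zli cahs pcejx hnjm mcpsm zccb hfj ejffc
Hunk 2: at line 5 remove [mcpsm,zccb,hfj] add [ocf] -> 7 lines: wljs zli cahs pcejx hnjm ocf ejffc
Hunk 3: at line 2 remove [cahs,pcejx,hnjm] add [ceiw] -> 5 lines: wljs zli ceiw ocf ejffc
Hunk 4: at line 2 remove [ceiw,ocf] add [vmpb] -> 4 lines: wljs zli vmpb ejffc
Hunk 5: at line 2 remove [vmpb] add [bgzz,vtore,tlo] -> 6 lines: wljs zli bgzz vtore tlo ejffc
Final line 2: zli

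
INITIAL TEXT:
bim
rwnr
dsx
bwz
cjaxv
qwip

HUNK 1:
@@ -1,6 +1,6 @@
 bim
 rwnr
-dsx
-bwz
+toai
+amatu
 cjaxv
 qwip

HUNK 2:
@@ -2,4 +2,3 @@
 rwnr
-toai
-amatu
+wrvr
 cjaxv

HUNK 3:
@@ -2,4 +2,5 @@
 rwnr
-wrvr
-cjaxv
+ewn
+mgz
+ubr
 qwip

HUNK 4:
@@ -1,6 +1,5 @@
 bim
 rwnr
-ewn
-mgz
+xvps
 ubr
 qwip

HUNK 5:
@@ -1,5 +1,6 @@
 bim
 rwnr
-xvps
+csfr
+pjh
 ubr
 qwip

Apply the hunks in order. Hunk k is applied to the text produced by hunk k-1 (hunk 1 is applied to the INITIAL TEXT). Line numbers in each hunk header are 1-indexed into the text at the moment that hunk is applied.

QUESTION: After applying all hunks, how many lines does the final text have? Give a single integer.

Hunk 1: at line 1 remove [dsx,bwz] add [toai,amatu] -> 6 lines: bim rwnr toai amatu cjaxv qwip
Hunk 2: at line 2 remove [toai,amatu] add [wrvr] -> 5 lines: bim rwnr wrvr cjaxv qwip
Hunk 3: at line 2 remove [wrvr,cjaxv] add [ewn,mgz,ubr] -> 6 lines: bim rwnr ewn mgz ubr qwip
Hunk 4: at line 1 remove [ewn,mgz] add [xvps] -> 5 lines: bim rwnr xvps ubr qwip
Hunk 5: at line 1 remove [xvps] add [csfr,pjh] -> 6 lines: bim rwnr csfr pjh ubr qwip
Final line count: 6

Answer: 6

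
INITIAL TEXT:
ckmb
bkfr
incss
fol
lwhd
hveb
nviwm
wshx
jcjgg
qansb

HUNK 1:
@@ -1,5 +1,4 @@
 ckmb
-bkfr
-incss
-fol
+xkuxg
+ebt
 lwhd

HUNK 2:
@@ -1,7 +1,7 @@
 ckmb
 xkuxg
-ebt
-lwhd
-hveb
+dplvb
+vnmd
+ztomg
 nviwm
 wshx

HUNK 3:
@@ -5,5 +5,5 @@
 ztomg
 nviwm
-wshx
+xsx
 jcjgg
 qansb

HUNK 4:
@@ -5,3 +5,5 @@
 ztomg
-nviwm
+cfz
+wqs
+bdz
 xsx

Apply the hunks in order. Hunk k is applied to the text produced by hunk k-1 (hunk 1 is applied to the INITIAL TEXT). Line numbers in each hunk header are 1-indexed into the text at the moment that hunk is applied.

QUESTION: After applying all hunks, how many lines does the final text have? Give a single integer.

Answer: 11

Derivation:
Hunk 1: at line 1 remove [bkfr,incss,fol] add [xkuxg,ebt] -> 9 lines: ckmb xkuxg ebt lwhd hveb nviwm wshx jcjgg qansb
Hunk 2: at line 1 remove [ebt,lwhd,hveb] add [dplvb,vnmd,ztomg] -> 9 lines: ckmb xkuxg dplvb vnmd ztomg nviwm wshx jcjgg qansb
Hunk 3: at line 5 remove [wshx] add [xsx] -> 9 lines: ckmb xkuxg dplvb vnmd ztomg nviwm xsx jcjgg qansb
Hunk 4: at line 5 remove [nviwm] add [cfz,wqs,bdz] -> 11 lines: ckmb xkuxg dplvb vnmd ztomg cfz wqs bdz xsx jcjgg qansb
Final line count: 11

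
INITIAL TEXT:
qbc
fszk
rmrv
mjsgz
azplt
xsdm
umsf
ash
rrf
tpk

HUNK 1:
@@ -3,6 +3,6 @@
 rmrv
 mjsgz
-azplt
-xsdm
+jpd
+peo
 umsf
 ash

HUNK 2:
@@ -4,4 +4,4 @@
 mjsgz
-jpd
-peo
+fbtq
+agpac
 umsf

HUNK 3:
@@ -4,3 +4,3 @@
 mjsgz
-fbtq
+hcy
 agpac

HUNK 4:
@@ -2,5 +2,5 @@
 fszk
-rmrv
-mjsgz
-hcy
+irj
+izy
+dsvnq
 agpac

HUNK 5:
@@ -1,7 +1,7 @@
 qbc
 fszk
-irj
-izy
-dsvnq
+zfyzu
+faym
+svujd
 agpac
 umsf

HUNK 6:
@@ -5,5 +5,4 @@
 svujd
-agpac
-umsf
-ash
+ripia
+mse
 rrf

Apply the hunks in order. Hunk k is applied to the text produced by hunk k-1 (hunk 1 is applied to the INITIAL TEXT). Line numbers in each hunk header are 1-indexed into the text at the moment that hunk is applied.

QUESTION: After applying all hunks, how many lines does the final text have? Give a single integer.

Answer: 9

Derivation:
Hunk 1: at line 3 remove [azplt,xsdm] add [jpd,peo] -> 10 lines: qbc fszk rmrv mjsgz jpd peo umsf ash rrf tpk
Hunk 2: at line 4 remove [jpd,peo] add [fbtq,agpac] -> 10 lines: qbc fszk rmrv mjsgz fbtq agpac umsf ash rrf tpk
Hunk 3: at line 4 remove [fbtq] add [hcy] -> 10 lines: qbc fszk rmrv mjsgz hcy agpac umsf ash rrf tpk
Hunk 4: at line 2 remove [rmrv,mjsgz,hcy] add [irj,izy,dsvnq] -> 10 lines: qbc fszk irj izy dsvnq agpac umsf ash rrf tpk
Hunk 5: at line 1 remove [irj,izy,dsvnq] add [zfyzu,faym,svujd] -> 10 lines: qbc fszk zfyzu faym svujd agpac umsf ash rrf tpk
Hunk 6: at line 5 remove [agpac,umsf,ash] add [ripia,mse] -> 9 lines: qbc fszk zfyzu faym svujd ripia mse rrf tpk
Final line count: 9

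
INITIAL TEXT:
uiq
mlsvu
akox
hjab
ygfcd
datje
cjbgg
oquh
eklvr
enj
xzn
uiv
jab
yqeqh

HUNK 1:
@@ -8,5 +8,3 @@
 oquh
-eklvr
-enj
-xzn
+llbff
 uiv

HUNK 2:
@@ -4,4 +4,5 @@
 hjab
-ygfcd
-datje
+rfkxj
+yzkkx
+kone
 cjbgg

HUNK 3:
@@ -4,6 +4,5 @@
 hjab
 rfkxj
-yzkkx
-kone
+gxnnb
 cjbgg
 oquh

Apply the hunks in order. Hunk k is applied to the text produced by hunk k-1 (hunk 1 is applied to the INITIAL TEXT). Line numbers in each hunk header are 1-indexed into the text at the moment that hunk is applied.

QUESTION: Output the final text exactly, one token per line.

Hunk 1: at line 8 remove [eklvr,enj,xzn] add [llbff] -> 12 lines: uiq mlsvu akox hjab ygfcd datje cjbgg oquh llbff uiv jab yqeqh
Hunk 2: at line 4 remove [ygfcd,datje] add [rfkxj,yzkkx,kone] -> 13 lines: uiq mlsvu akox hjab rfkxj yzkkx kone cjbgg oquh llbff uiv jab yqeqh
Hunk 3: at line 4 remove [yzkkx,kone] add [gxnnb] -> 12 lines: uiq mlsvu akox hjab rfkxj gxnnb cjbgg oquh llbff uiv jab yqeqh

Answer: uiq
mlsvu
akox
hjab
rfkxj
gxnnb
cjbgg
oquh
llbff
uiv
jab
yqeqh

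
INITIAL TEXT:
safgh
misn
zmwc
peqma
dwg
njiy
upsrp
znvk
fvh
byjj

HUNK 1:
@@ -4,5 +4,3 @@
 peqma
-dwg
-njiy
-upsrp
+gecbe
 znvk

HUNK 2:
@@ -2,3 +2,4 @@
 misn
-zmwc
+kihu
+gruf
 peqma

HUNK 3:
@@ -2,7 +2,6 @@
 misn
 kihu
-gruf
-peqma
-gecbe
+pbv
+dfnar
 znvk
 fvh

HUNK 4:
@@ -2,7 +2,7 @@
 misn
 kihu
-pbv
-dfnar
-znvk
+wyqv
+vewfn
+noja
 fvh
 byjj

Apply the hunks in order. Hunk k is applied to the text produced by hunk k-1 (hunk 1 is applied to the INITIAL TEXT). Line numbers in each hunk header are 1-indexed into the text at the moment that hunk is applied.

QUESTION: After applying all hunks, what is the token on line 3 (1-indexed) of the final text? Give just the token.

Hunk 1: at line 4 remove [dwg,njiy,upsrp] add [gecbe] -> 8 lines: safgh misn zmwc peqma gecbe znvk fvh byjj
Hunk 2: at line 2 remove [zmwc] add [kihu,gruf] -> 9 lines: safgh misn kihu gruf peqma gecbe znvk fvh byjj
Hunk 3: at line 2 remove [gruf,peqma,gecbe] add [pbv,dfnar] -> 8 lines: safgh misn kihu pbv dfnar znvk fvh byjj
Hunk 4: at line 2 remove [pbv,dfnar,znvk] add [wyqv,vewfn,noja] -> 8 lines: safgh misn kihu wyqv vewfn noja fvh byjj
Final line 3: kihu

Answer: kihu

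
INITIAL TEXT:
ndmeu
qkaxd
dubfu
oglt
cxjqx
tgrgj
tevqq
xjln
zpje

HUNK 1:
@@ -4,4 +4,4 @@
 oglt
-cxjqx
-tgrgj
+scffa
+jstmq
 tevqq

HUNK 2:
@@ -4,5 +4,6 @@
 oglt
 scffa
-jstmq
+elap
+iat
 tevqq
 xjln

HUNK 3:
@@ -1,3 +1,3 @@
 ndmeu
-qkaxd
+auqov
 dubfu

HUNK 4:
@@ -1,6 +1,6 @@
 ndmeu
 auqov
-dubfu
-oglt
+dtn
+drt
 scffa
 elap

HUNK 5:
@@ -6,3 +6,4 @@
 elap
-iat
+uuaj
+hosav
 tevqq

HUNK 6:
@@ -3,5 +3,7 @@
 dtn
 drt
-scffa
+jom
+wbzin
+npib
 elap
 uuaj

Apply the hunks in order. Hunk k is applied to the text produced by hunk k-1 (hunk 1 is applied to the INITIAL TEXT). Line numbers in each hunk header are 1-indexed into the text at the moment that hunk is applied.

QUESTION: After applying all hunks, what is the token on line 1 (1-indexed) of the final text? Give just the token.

Answer: ndmeu

Derivation:
Hunk 1: at line 4 remove [cxjqx,tgrgj] add [scffa,jstmq] -> 9 lines: ndmeu qkaxd dubfu oglt scffa jstmq tevqq xjln zpje
Hunk 2: at line 4 remove [jstmq] add [elap,iat] -> 10 lines: ndmeu qkaxd dubfu oglt scffa elap iat tevqq xjln zpje
Hunk 3: at line 1 remove [qkaxd] add [auqov] -> 10 lines: ndmeu auqov dubfu oglt scffa elap iat tevqq xjln zpje
Hunk 4: at line 1 remove [dubfu,oglt] add [dtn,drt] -> 10 lines: ndmeu auqov dtn drt scffa elap iat tevqq xjln zpje
Hunk 5: at line 6 remove [iat] add [uuaj,hosav] -> 11 lines: ndmeu auqov dtn drt scffa elap uuaj hosav tevqq xjln zpje
Hunk 6: at line 3 remove [scffa] add [jom,wbzin,npib] -> 13 lines: ndmeu auqov dtn drt jom wbzin npib elap uuaj hosav tevqq xjln zpje
Final line 1: ndmeu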